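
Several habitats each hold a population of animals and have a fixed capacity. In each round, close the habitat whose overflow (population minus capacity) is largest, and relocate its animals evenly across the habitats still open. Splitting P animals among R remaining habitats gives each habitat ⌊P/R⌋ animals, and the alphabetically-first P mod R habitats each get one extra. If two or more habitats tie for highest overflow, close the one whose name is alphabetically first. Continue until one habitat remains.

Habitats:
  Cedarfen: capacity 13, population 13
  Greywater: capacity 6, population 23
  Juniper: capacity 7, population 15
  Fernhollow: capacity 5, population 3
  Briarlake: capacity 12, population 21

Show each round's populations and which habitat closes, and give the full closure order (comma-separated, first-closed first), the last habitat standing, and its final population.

Closure order: Greywater, Briarlake, Juniper, Cedarfen
Last habitat: Fernhollow with 75 animals

Round 1: Briarlake=21 Cedarfen=13 Fernhollow=3 Greywater=23 Juniper=15 → close Greywater (overflow 17)
  23÷4 = 5 each, +1 to first 3
Round 2: Briarlake=27 Cedarfen=19 Fernhollow=9 Juniper=20 → close Briarlake (overflow 15)
  27÷3 = 9 each, +1 to first 0
Round 3: Cedarfen=28 Fernhollow=18 Juniper=29 → close Juniper (overflow 22)
  29÷2 = 14 each, +1 to first 1
Round 4: Cedarfen=43 Fernhollow=32 → close Cedarfen (overflow 30)
  43÷1 = 43 each, +1 to first 0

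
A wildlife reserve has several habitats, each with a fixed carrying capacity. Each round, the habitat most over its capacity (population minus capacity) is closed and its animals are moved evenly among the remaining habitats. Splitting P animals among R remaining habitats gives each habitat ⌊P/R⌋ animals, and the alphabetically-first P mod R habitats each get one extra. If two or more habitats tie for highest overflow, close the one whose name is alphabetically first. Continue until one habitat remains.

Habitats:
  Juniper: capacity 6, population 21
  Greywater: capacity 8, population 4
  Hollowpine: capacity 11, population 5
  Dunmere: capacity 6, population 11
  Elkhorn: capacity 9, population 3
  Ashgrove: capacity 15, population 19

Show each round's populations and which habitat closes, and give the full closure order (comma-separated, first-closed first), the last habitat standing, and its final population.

Round 1: Ashgrove=19 Dunmere=11 Elkhorn=3 Greywater=4 Hollowpine=5 Juniper=21 → close Juniper (overflow 15)
  21÷5 = 4 each, +1 to first 1
Round 2: Ashgrove=24 Dunmere=15 Elkhorn=7 Greywater=8 Hollowpine=9 → close Ashgrove (overflow 9)
  24÷4 = 6 each, +1 to first 0
Round 3: Dunmere=21 Elkhorn=13 Greywater=14 Hollowpine=15 → close Dunmere (overflow 15)
  21÷3 = 7 each, +1 to first 0
Round 4: Elkhorn=20 Greywater=21 Hollowpine=22 → close Greywater (overflow 13)
  21÷2 = 10 each, +1 to first 1
Round 5: Elkhorn=31 Hollowpine=32 → close Elkhorn (overflow 22)
  31÷1 = 31 each, +1 to first 0

Closure order: Juniper, Ashgrove, Dunmere, Greywater, Elkhorn
Last habitat: Hollowpine with 63 animals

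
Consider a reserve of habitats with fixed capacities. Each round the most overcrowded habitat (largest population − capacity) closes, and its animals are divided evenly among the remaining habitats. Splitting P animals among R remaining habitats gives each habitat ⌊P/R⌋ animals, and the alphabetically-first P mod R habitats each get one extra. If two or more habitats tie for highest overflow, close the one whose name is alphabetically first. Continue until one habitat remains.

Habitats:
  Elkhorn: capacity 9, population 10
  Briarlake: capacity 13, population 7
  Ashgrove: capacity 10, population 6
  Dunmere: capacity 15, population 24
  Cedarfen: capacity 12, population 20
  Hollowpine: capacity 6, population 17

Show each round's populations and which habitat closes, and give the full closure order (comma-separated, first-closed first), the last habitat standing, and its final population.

Closure order: Hollowpine, Dunmere, Cedarfen, Elkhorn, Ashgrove
Last habitat: Briarlake with 84 animals

Round 1: Ashgrove=6 Briarlake=7 Cedarfen=20 Dunmere=24 Elkhorn=10 Hollowpine=17 → close Hollowpine (overflow 11)
  17÷5 = 3 each, +1 to first 2
Round 2: Ashgrove=10 Briarlake=11 Cedarfen=23 Dunmere=27 Elkhorn=13 → close Dunmere (overflow 12)
  27÷4 = 6 each, +1 to first 3
Round 3: Ashgrove=17 Briarlake=18 Cedarfen=30 Elkhorn=19 → close Cedarfen (overflow 18)
  30÷3 = 10 each, +1 to first 0
Round 4: Ashgrove=27 Briarlake=28 Elkhorn=29 → close Elkhorn (overflow 20)
  29÷2 = 14 each, +1 to first 1
Round 5: Ashgrove=42 Briarlake=42 → close Ashgrove (overflow 32)
  42÷1 = 42 each, +1 to first 0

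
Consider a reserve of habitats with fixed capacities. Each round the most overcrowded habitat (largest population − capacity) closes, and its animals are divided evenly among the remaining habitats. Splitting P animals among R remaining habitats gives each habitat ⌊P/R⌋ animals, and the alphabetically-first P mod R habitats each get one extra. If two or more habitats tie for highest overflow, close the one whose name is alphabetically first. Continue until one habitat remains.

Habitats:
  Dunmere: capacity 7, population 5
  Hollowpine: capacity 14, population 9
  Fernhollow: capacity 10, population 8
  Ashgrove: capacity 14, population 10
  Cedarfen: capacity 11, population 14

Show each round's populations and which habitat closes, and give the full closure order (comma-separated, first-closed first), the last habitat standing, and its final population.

Closure order: Cedarfen, Dunmere, Fernhollow, Ashgrove
Last habitat: Hollowpine with 46 animals

Round 1: Ashgrove=10 Cedarfen=14 Dunmere=5 Fernhollow=8 Hollowpine=9 → close Cedarfen (overflow 3)
  14÷4 = 3 each, +1 to first 2
Round 2: Ashgrove=14 Dunmere=9 Fernhollow=11 Hollowpine=12 → close Dunmere (overflow 2)
  9÷3 = 3 each, +1 to first 0
Round 3: Ashgrove=17 Fernhollow=14 Hollowpine=15 → close Fernhollow (overflow 4)
  14÷2 = 7 each, +1 to first 0
Round 4: Ashgrove=24 Hollowpine=22 → close Ashgrove (overflow 10)
  24÷1 = 24 each, +1 to first 0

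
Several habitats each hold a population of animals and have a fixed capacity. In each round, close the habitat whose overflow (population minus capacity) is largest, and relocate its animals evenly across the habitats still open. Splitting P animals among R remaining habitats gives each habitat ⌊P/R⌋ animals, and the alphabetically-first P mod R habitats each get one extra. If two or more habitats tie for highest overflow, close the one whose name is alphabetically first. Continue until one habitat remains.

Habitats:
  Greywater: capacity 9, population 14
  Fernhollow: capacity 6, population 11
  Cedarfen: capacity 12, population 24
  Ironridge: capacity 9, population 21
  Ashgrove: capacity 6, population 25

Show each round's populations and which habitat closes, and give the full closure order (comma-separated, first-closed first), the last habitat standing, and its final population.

Closure order: Ashgrove, Cedarfen, Ironridge, Fernhollow
Last habitat: Greywater with 95 animals

Round 1: Ashgrove=25 Cedarfen=24 Fernhollow=11 Greywater=14 Ironridge=21 → close Ashgrove (overflow 19)
  25÷4 = 6 each, +1 to first 1
Round 2: Cedarfen=31 Fernhollow=17 Greywater=20 Ironridge=27 → close Cedarfen (overflow 19)
  31÷3 = 10 each, +1 to first 1
Round 3: Fernhollow=28 Greywater=30 Ironridge=37 → close Ironridge (overflow 28)
  37÷2 = 18 each, +1 to first 1
Round 4: Fernhollow=47 Greywater=48 → close Fernhollow (overflow 41)
  47÷1 = 47 each, +1 to first 0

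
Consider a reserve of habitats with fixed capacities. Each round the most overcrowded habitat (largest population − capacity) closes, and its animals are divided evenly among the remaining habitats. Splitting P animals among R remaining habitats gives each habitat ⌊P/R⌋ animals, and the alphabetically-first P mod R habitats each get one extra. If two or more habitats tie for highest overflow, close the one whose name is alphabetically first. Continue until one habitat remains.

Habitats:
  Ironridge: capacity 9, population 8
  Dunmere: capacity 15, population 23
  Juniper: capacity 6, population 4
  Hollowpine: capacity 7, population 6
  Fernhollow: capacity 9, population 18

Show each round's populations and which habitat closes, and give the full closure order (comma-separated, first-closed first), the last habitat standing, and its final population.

Closure order: Fernhollow, Dunmere, Hollowpine, Ironridge
Last habitat: Juniper with 59 animals

Round 1: Dunmere=23 Fernhollow=18 Hollowpine=6 Ironridge=8 Juniper=4 → close Fernhollow (overflow 9)
  18÷4 = 4 each, +1 to first 2
Round 2: Dunmere=28 Hollowpine=11 Ironridge=12 Juniper=8 → close Dunmere (overflow 13)
  28÷3 = 9 each, +1 to first 1
Round 3: Hollowpine=21 Ironridge=21 Juniper=17 → close Hollowpine (overflow 14)
  21÷2 = 10 each, +1 to first 1
Round 4: Ironridge=32 Juniper=27 → close Ironridge (overflow 23)
  32÷1 = 32 each, +1 to first 0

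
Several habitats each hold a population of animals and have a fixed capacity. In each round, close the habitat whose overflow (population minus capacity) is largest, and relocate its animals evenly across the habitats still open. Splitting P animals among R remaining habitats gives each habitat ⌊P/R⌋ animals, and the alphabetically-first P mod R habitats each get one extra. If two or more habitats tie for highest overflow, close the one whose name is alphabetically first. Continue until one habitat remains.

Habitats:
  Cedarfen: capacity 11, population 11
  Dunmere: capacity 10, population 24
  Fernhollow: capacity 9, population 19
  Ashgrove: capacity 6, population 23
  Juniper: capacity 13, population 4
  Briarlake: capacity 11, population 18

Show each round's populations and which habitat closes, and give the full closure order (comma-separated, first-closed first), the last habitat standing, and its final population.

Closure order: Ashgrove, Dunmere, Fernhollow, Briarlake, Cedarfen
Last habitat: Juniper with 99 animals

Round 1: Ashgrove=23 Briarlake=18 Cedarfen=11 Dunmere=24 Fernhollow=19 Juniper=4 → close Ashgrove (overflow 17)
  23÷5 = 4 each, +1 to first 3
Round 2: Briarlake=23 Cedarfen=16 Dunmere=29 Fernhollow=23 Juniper=8 → close Dunmere (overflow 19)
  29÷4 = 7 each, +1 to first 1
Round 3: Briarlake=31 Cedarfen=23 Fernhollow=30 Juniper=15 → close Fernhollow (overflow 21)
  30÷3 = 10 each, +1 to first 0
Round 4: Briarlake=41 Cedarfen=33 Juniper=25 → close Briarlake (overflow 30)
  41÷2 = 20 each, +1 to first 1
Round 5: Cedarfen=54 Juniper=45 → close Cedarfen (overflow 43)
  54÷1 = 54 each, +1 to first 0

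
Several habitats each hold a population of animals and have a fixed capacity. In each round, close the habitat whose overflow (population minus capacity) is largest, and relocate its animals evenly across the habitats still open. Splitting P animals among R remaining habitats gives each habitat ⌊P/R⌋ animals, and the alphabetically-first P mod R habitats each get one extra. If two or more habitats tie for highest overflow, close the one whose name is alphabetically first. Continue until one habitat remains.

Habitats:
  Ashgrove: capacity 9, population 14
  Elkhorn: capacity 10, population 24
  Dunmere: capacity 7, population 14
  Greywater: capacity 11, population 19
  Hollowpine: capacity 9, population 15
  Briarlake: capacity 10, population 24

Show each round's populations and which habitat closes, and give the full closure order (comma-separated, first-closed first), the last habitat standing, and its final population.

Round 1: Ashgrove=14 Briarlake=24 Dunmere=14 Elkhorn=24 Greywater=19 Hollowpine=15 → close Briarlake (overflow 14)
  24÷5 = 4 each, +1 to first 4
Round 2: Ashgrove=19 Dunmere=19 Elkhorn=29 Greywater=24 Hollowpine=19 → close Elkhorn (overflow 19)
  29÷4 = 7 each, +1 to first 1
Round 3: Ashgrove=27 Dunmere=26 Greywater=31 Hollowpine=26 → close Greywater (overflow 20)
  31÷3 = 10 each, +1 to first 1
Round 4: Ashgrove=38 Dunmere=36 Hollowpine=36 → close Ashgrove (overflow 29)
  38÷2 = 19 each, +1 to first 0
Round 5: Dunmere=55 Hollowpine=55 → close Dunmere (overflow 48)
  55÷1 = 55 each, +1 to first 0

Closure order: Briarlake, Elkhorn, Greywater, Ashgrove, Dunmere
Last habitat: Hollowpine with 110 animals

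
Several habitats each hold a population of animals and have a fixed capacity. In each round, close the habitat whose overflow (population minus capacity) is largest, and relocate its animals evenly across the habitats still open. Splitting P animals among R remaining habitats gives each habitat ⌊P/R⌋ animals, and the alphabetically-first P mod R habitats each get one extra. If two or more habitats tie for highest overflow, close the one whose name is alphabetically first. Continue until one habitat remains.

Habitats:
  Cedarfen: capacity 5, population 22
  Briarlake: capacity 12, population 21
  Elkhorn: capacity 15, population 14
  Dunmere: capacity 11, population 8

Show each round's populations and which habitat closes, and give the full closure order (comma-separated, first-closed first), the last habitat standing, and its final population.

Round 1: Briarlake=21 Cedarfen=22 Dunmere=8 Elkhorn=14 → close Cedarfen (overflow 17)
  22÷3 = 7 each, +1 to first 1
Round 2: Briarlake=29 Dunmere=15 Elkhorn=21 → close Briarlake (overflow 17)
  29÷2 = 14 each, +1 to first 1
Round 3: Dunmere=30 Elkhorn=35 → close Elkhorn (overflow 20)
  35÷1 = 35 each, +1 to first 0

Closure order: Cedarfen, Briarlake, Elkhorn
Last habitat: Dunmere with 65 animals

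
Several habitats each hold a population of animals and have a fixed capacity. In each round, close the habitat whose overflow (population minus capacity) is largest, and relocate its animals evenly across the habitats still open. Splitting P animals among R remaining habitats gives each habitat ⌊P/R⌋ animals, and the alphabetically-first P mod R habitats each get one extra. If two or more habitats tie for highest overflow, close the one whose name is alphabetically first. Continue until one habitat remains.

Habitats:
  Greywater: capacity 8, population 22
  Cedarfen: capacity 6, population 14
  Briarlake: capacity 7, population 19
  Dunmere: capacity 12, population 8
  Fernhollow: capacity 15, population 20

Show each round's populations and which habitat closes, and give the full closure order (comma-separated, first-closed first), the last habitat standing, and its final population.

Closure order: Greywater, Briarlake, Cedarfen, Fernhollow
Last habitat: Dunmere with 83 animals

Round 1: Briarlake=19 Cedarfen=14 Dunmere=8 Fernhollow=20 Greywater=22 → close Greywater (overflow 14)
  22÷4 = 5 each, +1 to first 2
Round 2: Briarlake=25 Cedarfen=20 Dunmere=13 Fernhollow=25 → close Briarlake (overflow 18)
  25÷3 = 8 each, +1 to first 1
Round 3: Cedarfen=29 Dunmere=21 Fernhollow=33 → close Cedarfen (overflow 23)
  29÷2 = 14 each, +1 to first 1
Round 4: Dunmere=36 Fernhollow=47 → close Fernhollow (overflow 32)
  47÷1 = 47 each, +1 to first 0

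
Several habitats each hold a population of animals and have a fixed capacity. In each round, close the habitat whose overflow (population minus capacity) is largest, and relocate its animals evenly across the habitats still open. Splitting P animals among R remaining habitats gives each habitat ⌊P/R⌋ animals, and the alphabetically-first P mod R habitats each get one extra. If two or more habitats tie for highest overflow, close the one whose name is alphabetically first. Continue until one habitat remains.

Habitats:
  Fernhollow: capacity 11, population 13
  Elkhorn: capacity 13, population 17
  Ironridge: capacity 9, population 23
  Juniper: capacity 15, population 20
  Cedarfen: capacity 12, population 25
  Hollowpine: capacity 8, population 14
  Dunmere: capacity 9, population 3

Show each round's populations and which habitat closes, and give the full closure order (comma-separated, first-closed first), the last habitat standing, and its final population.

Closure order: Ironridge, Cedarfen, Hollowpine, Elkhorn, Juniper, Fernhollow
Last habitat: Dunmere with 115 animals

Round 1: Cedarfen=25 Dunmere=3 Elkhorn=17 Fernhollow=13 Hollowpine=14 Ironridge=23 Juniper=20 → close Ironridge (overflow 14)
  23÷6 = 3 each, +1 to first 5
Round 2: Cedarfen=29 Dunmere=7 Elkhorn=21 Fernhollow=17 Hollowpine=18 Juniper=23 → close Cedarfen (overflow 17)
  29÷5 = 5 each, +1 to first 4
Round 3: Dunmere=13 Elkhorn=27 Fernhollow=23 Hollowpine=24 Juniper=28 → close Hollowpine (overflow 16)
  24÷4 = 6 each, +1 to first 0
Round 4: Dunmere=19 Elkhorn=33 Fernhollow=29 Juniper=34 → close Elkhorn (overflow 20)
  33÷3 = 11 each, +1 to first 0
Round 5: Dunmere=30 Fernhollow=40 Juniper=45 → close Juniper (overflow 30)
  45÷2 = 22 each, +1 to first 1
Round 6: Dunmere=53 Fernhollow=62 → close Fernhollow (overflow 51)
  62÷1 = 62 each, +1 to first 0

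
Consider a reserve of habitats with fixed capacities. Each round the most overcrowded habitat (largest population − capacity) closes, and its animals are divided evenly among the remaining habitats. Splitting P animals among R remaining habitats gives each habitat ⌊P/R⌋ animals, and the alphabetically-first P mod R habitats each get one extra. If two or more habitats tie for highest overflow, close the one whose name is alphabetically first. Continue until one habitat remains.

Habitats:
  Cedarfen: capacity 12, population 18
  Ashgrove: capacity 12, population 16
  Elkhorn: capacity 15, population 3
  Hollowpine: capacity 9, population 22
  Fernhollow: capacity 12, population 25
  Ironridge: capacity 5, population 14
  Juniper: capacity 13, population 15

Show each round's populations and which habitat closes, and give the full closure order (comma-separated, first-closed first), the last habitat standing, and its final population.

Round 1: Ashgrove=16 Cedarfen=18 Elkhorn=3 Fernhollow=25 Hollowpine=22 Ironridge=14 Juniper=15 → close Fernhollow (overflow 13)
  25÷6 = 4 each, +1 to first 1
Round 2: Ashgrove=21 Cedarfen=22 Elkhorn=7 Hollowpine=26 Ironridge=18 Juniper=19 → close Hollowpine (overflow 17)
  26÷5 = 5 each, +1 to first 1
Round 3: Ashgrove=27 Cedarfen=27 Elkhorn=12 Ironridge=23 Juniper=24 → close Ironridge (overflow 18)
  23÷4 = 5 each, +1 to first 3
Round 4: Ashgrove=33 Cedarfen=33 Elkhorn=18 Juniper=29 → close Ashgrove (overflow 21)
  33÷3 = 11 each, +1 to first 0
Round 5: Cedarfen=44 Elkhorn=29 Juniper=40 → close Cedarfen (overflow 32)
  44÷2 = 22 each, +1 to first 0
Round 6: Elkhorn=51 Juniper=62 → close Juniper (overflow 49)
  62÷1 = 62 each, +1 to first 0

Closure order: Fernhollow, Hollowpine, Ironridge, Ashgrove, Cedarfen, Juniper
Last habitat: Elkhorn with 113 animals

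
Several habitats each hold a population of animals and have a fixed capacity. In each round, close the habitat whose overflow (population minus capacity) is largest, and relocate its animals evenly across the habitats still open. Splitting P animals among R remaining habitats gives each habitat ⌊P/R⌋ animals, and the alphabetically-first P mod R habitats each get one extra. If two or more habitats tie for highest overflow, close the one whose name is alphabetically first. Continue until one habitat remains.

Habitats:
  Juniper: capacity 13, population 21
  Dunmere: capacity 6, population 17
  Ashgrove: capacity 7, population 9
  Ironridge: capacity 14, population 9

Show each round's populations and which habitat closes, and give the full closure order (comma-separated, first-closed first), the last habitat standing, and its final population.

Round 1: Ashgrove=9 Dunmere=17 Ironridge=9 Juniper=21 → close Dunmere (overflow 11)
  17÷3 = 5 each, +1 to first 2
Round 2: Ashgrove=15 Ironridge=15 Juniper=26 → close Juniper (overflow 13)
  26÷2 = 13 each, +1 to first 0
Round 3: Ashgrove=28 Ironridge=28 → close Ashgrove (overflow 21)
  28÷1 = 28 each, +1 to first 0

Closure order: Dunmere, Juniper, Ashgrove
Last habitat: Ironridge with 56 animals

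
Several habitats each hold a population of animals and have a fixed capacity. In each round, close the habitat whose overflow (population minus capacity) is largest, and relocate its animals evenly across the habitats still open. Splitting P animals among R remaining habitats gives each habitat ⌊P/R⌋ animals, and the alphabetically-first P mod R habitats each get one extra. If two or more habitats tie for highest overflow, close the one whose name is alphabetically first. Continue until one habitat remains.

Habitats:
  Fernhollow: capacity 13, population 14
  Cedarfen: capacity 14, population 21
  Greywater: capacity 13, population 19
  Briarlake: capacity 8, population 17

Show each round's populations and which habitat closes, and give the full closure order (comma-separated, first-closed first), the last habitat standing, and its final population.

Round 1: Briarlake=17 Cedarfen=21 Fernhollow=14 Greywater=19 → close Briarlake (overflow 9)
  17÷3 = 5 each, +1 to first 2
Round 2: Cedarfen=27 Fernhollow=20 Greywater=24 → close Cedarfen (overflow 13)
  27÷2 = 13 each, +1 to first 1
Round 3: Fernhollow=34 Greywater=37 → close Greywater (overflow 24)
  37÷1 = 37 each, +1 to first 0

Closure order: Briarlake, Cedarfen, Greywater
Last habitat: Fernhollow with 71 animals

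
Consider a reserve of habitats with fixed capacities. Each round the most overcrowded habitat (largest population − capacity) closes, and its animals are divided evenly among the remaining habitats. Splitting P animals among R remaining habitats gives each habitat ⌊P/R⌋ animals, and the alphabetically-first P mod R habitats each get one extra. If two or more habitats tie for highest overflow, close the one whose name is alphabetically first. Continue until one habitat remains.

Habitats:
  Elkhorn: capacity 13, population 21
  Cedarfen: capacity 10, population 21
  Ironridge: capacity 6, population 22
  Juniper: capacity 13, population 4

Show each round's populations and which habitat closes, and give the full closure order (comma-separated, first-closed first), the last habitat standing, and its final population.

Round 1: Cedarfen=21 Elkhorn=21 Ironridge=22 Juniper=4 → close Ironridge (overflow 16)
  22÷3 = 7 each, +1 to first 1
Round 2: Cedarfen=29 Elkhorn=28 Juniper=11 → close Cedarfen (overflow 19)
  29÷2 = 14 each, +1 to first 1
Round 3: Elkhorn=43 Juniper=25 → close Elkhorn (overflow 30)
  43÷1 = 43 each, +1 to first 0

Closure order: Ironridge, Cedarfen, Elkhorn
Last habitat: Juniper with 68 animals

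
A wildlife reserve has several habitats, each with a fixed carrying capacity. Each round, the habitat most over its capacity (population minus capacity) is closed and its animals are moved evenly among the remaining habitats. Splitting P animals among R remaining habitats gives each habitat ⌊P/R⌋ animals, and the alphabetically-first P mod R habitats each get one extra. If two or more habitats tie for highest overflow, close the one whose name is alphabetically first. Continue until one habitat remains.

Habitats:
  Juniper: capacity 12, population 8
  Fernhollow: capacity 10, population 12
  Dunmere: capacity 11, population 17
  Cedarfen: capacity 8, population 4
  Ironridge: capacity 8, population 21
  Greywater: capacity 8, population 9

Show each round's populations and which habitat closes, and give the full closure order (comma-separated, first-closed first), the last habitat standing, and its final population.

Closure order: Ironridge, Dunmere, Fernhollow, Greywater, Cedarfen
Last habitat: Juniper with 71 animals

Round 1: Cedarfen=4 Dunmere=17 Fernhollow=12 Greywater=9 Ironridge=21 Juniper=8 → close Ironridge (overflow 13)
  21÷5 = 4 each, +1 to first 1
Round 2: Cedarfen=9 Dunmere=21 Fernhollow=16 Greywater=13 Juniper=12 → close Dunmere (overflow 10)
  21÷4 = 5 each, +1 to first 1
Round 3: Cedarfen=15 Fernhollow=21 Greywater=18 Juniper=17 → close Fernhollow (overflow 11)
  21÷3 = 7 each, +1 to first 0
Round 4: Cedarfen=22 Greywater=25 Juniper=24 → close Greywater (overflow 17)
  25÷2 = 12 each, +1 to first 1
Round 5: Cedarfen=35 Juniper=36 → close Cedarfen (overflow 27)
  35÷1 = 35 each, +1 to first 0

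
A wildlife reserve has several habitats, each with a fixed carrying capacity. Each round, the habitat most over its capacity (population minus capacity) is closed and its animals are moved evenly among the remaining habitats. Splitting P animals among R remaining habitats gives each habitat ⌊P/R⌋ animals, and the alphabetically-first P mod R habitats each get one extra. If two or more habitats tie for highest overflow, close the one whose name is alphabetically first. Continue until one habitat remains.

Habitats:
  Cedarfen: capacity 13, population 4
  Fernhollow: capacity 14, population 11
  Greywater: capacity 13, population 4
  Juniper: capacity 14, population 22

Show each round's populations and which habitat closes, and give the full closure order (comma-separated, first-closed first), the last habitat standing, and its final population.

Round 1: Cedarfen=4 Fernhollow=11 Greywater=4 Juniper=22 → close Juniper (overflow 8)
  22÷3 = 7 each, +1 to first 1
Round 2: Cedarfen=12 Fernhollow=18 Greywater=11 → close Fernhollow (overflow 4)
  18÷2 = 9 each, +1 to first 0
Round 3: Cedarfen=21 Greywater=20 → close Cedarfen (overflow 8)
  21÷1 = 21 each, +1 to first 0

Closure order: Juniper, Fernhollow, Cedarfen
Last habitat: Greywater with 41 animals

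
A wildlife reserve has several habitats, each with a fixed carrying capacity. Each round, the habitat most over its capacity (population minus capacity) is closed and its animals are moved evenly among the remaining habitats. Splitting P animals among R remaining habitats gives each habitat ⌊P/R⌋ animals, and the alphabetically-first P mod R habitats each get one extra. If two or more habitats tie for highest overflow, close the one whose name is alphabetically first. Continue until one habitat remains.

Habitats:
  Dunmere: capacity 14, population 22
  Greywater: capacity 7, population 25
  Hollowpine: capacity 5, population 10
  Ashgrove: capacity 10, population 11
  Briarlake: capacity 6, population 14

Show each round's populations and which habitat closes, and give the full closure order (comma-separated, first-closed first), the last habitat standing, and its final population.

Closure order: Greywater, Briarlake, Dunmere, Hollowpine
Last habitat: Ashgrove with 82 animals

Round 1: Ashgrove=11 Briarlake=14 Dunmere=22 Greywater=25 Hollowpine=10 → close Greywater (overflow 18)
  25÷4 = 6 each, +1 to first 1
Round 2: Ashgrove=18 Briarlake=20 Dunmere=28 Hollowpine=16 → close Briarlake (overflow 14)
  20÷3 = 6 each, +1 to first 2
Round 3: Ashgrove=25 Dunmere=35 Hollowpine=22 → close Dunmere (overflow 21)
  35÷2 = 17 each, +1 to first 1
Round 4: Ashgrove=43 Hollowpine=39 → close Hollowpine (overflow 34)
  39÷1 = 39 each, +1 to first 0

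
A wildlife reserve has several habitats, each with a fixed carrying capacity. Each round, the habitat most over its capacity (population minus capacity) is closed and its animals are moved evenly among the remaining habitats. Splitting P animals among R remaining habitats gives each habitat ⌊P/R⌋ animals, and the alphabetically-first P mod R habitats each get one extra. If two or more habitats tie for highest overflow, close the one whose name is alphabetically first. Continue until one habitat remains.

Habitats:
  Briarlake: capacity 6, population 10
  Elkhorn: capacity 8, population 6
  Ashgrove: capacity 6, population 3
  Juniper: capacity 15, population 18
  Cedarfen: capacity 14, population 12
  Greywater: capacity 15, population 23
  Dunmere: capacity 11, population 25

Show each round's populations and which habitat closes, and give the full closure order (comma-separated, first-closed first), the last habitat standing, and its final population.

Round 1: Ashgrove=3 Briarlake=10 Cedarfen=12 Dunmere=25 Elkhorn=6 Greywater=23 Juniper=18 → close Dunmere (overflow 14)
  25÷6 = 4 each, +1 to first 1
Round 2: Ashgrove=8 Briarlake=14 Cedarfen=16 Elkhorn=10 Greywater=27 Juniper=22 → close Greywater (overflow 12)
  27÷5 = 5 each, +1 to first 2
Round 3: Ashgrove=14 Briarlake=20 Cedarfen=21 Elkhorn=15 Juniper=27 → close Briarlake (overflow 14)
  20÷4 = 5 each, +1 to first 0
Round 4: Ashgrove=19 Cedarfen=26 Elkhorn=20 Juniper=32 → close Juniper (overflow 17)
  32÷3 = 10 each, +1 to first 2
Round 5: Ashgrove=30 Cedarfen=37 Elkhorn=30 → close Ashgrove (overflow 24)
  30÷2 = 15 each, +1 to first 0
Round 6: Cedarfen=52 Elkhorn=45 → close Cedarfen (overflow 38)
  52÷1 = 52 each, +1 to first 0

Closure order: Dunmere, Greywater, Briarlake, Juniper, Ashgrove, Cedarfen
Last habitat: Elkhorn with 97 animals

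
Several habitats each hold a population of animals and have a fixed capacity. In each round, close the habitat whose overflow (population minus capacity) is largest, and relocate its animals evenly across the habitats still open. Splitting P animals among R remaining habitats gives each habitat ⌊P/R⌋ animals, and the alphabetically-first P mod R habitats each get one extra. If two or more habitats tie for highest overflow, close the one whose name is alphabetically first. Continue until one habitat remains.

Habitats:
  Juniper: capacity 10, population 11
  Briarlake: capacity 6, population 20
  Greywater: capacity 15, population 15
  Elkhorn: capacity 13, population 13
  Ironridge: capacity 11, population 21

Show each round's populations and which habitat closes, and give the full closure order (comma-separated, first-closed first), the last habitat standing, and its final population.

Closure order: Briarlake, Ironridge, Elkhorn, Greywater
Last habitat: Juniper with 80 animals

Round 1: Briarlake=20 Elkhorn=13 Greywater=15 Ironridge=21 Juniper=11 → close Briarlake (overflow 14)
  20÷4 = 5 each, +1 to first 0
Round 2: Elkhorn=18 Greywater=20 Ironridge=26 Juniper=16 → close Ironridge (overflow 15)
  26÷3 = 8 each, +1 to first 2
Round 3: Elkhorn=27 Greywater=29 Juniper=24 → close Elkhorn (overflow 14)
  27÷2 = 13 each, +1 to first 1
Round 4: Greywater=43 Juniper=37 → close Greywater (overflow 28)
  43÷1 = 43 each, +1 to first 0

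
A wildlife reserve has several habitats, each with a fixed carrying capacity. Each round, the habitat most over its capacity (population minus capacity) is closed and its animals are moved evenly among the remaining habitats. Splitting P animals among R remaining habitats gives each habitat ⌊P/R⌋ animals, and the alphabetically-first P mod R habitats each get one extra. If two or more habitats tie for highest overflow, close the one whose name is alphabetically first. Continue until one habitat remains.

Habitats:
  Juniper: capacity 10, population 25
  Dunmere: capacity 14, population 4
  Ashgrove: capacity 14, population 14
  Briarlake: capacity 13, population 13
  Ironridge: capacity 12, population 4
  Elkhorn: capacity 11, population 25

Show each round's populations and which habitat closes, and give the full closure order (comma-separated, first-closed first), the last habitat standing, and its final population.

Round 1: Ashgrove=14 Briarlake=13 Dunmere=4 Elkhorn=25 Ironridge=4 Juniper=25 → close Juniper (overflow 15)
  25÷5 = 5 each, +1 to first 0
Round 2: Ashgrove=19 Briarlake=18 Dunmere=9 Elkhorn=30 Ironridge=9 → close Elkhorn (overflow 19)
  30÷4 = 7 each, +1 to first 2
Round 3: Ashgrove=27 Briarlake=26 Dunmere=16 Ironridge=16 → close Ashgrove (overflow 13)
  27÷3 = 9 each, +1 to first 0
Round 4: Briarlake=35 Dunmere=25 Ironridge=25 → close Briarlake (overflow 22)
  35÷2 = 17 each, +1 to first 1
Round 5: Dunmere=43 Ironridge=42 → close Ironridge (overflow 30)
  42÷1 = 42 each, +1 to first 0

Closure order: Juniper, Elkhorn, Ashgrove, Briarlake, Ironridge
Last habitat: Dunmere with 85 animals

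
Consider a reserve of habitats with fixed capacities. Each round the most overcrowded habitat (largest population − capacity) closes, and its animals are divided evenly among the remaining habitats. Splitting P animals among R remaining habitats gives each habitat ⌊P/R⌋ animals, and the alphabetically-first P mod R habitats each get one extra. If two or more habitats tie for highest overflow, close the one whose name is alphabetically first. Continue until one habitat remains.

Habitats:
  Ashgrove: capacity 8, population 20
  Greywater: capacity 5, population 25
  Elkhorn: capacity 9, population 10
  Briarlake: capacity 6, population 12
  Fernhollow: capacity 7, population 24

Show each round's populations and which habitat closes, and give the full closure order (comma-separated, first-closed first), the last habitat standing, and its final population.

Closure order: Greywater, Fernhollow, Ashgrove, Briarlake
Last habitat: Elkhorn with 91 animals

Round 1: Ashgrove=20 Briarlake=12 Elkhorn=10 Fernhollow=24 Greywater=25 → close Greywater (overflow 20)
  25÷4 = 6 each, +1 to first 1
Round 2: Ashgrove=27 Briarlake=18 Elkhorn=16 Fernhollow=30 → close Fernhollow (overflow 23)
  30÷3 = 10 each, +1 to first 0
Round 3: Ashgrove=37 Briarlake=28 Elkhorn=26 → close Ashgrove (overflow 29)
  37÷2 = 18 each, +1 to first 1
Round 4: Briarlake=47 Elkhorn=44 → close Briarlake (overflow 41)
  47÷1 = 47 each, +1 to first 0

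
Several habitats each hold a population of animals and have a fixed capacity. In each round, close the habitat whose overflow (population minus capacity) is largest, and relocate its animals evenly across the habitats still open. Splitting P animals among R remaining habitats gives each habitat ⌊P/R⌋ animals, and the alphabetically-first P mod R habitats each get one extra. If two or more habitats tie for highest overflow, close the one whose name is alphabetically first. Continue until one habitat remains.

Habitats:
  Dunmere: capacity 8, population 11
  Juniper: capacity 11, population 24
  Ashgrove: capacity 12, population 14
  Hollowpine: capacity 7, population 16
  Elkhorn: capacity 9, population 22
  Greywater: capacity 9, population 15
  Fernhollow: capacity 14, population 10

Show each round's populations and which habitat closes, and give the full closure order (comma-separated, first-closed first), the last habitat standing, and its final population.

Round 1: Ashgrove=14 Dunmere=11 Elkhorn=22 Fernhollow=10 Greywater=15 Hollowpine=16 Juniper=24 → close Elkhorn (overflow 13)
  22÷6 = 3 each, +1 to first 4
Round 2: Ashgrove=18 Dunmere=15 Fernhollow=14 Greywater=19 Hollowpine=19 Juniper=27 → close Juniper (overflow 16)
  27÷5 = 5 each, +1 to first 2
Round 3: Ashgrove=24 Dunmere=21 Fernhollow=19 Greywater=24 Hollowpine=24 → close Hollowpine (overflow 17)
  24÷4 = 6 each, +1 to first 0
Round 4: Ashgrove=30 Dunmere=27 Fernhollow=25 Greywater=30 → close Greywater (overflow 21)
  30÷3 = 10 each, +1 to first 0
Round 5: Ashgrove=40 Dunmere=37 Fernhollow=35 → close Dunmere (overflow 29)
  37÷2 = 18 each, +1 to first 1
Round 6: Ashgrove=59 Fernhollow=53 → close Ashgrove (overflow 47)
  59÷1 = 59 each, +1 to first 0

Closure order: Elkhorn, Juniper, Hollowpine, Greywater, Dunmere, Ashgrove
Last habitat: Fernhollow with 112 animals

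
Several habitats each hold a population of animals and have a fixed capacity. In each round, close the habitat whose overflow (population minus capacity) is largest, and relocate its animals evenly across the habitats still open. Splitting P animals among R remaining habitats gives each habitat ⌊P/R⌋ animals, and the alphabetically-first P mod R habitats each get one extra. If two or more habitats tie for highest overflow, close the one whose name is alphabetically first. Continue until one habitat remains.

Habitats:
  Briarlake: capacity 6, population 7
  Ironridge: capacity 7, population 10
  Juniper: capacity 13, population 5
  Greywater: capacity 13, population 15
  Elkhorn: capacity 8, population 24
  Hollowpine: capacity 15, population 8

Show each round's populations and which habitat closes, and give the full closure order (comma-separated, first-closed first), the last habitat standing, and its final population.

Closure order: Elkhorn, Ironridge, Greywater, Briarlake, Hollowpine
Last habitat: Juniper with 69 animals

Round 1: Briarlake=7 Elkhorn=24 Greywater=15 Hollowpine=8 Ironridge=10 Juniper=5 → close Elkhorn (overflow 16)
  24÷5 = 4 each, +1 to first 4
Round 2: Briarlake=12 Greywater=20 Hollowpine=13 Ironridge=15 Juniper=9 → close Ironridge (overflow 8)
  15÷4 = 3 each, +1 to first 3
Round 3: Briarlake=16 Greywater=24 Hollowpine=17 Juniper=12 → close Greywater (overflow 11)
  24÷3 = 8 each, +1 to first 0
Round 4: Briarlake=24 Hollowpine=25 Juniper=20 → close Briarlake (overflow 18)
  24÷2 = 12 each, +1 to first 0
Round 5: Hollowpine=37 Juniper=32 → close Hollowpine (overflow 22)
  37÷1 = 37 each, +1 to first 0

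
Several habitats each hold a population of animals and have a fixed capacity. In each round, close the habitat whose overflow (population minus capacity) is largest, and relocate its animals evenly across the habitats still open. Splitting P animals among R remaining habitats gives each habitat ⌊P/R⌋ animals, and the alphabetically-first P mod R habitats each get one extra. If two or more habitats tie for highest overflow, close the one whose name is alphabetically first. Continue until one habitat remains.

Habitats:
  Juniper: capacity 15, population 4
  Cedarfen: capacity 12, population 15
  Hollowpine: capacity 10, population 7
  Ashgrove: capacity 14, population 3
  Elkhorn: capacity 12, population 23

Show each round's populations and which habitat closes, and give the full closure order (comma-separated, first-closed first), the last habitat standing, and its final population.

Round 1: Ashgrove=3 Cedarfen=15 Elkhorn=23 Hollowpine=7 Juniper=4 → close Elkhorn (overflow 11)
  23÷4 = 5 each, +1 to first 3
Round 2: Ashgrove=9 Cedarfen=21 Hollowpine=13 Juniper=9 → close Cedarfen (overflow 9)
  21÷3 = 7 each, +1 to first 0
Round 3: Ashgrove=16 Hollowpine=20 Juniper=16 → close Hollowpine (overflow 10)
  20÷2 = 10 each, +1 to first 0
Round 4: Ashgrove=26 Juniper=26 → close Ashgrove (overflow 12)
  26÷1 = 26 each, +1 to first 0

Closure order: Elkhorn, Cedarfen, Hollowpine, Ashgrove
Last habitat: Juniper with 52 animals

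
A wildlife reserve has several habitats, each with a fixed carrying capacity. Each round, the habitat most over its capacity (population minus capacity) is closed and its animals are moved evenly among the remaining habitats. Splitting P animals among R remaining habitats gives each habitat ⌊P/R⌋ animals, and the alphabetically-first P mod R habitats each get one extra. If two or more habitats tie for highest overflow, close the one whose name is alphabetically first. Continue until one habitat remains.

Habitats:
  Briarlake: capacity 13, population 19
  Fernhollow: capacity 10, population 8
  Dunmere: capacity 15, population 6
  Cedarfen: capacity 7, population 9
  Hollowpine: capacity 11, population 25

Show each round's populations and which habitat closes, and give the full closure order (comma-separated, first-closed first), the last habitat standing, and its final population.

Closure order: Hollowpine, Briarlake, Cedarfen, Fernhollow
Last habitat: Dunmere with 67 animals

Round 1: Briarlake=19 Cedarfen=9 Dunmere=6 Fernhollow=8 Hollowpine=25 → close Hollowpine (overflow 14)
  25÷4 = 6 each, +1 to first 1
Round 2: Briarlake=26 Cedarfen=15 Dunmere=12 Fernhollow=14 → close Briarlake (overflow 13)
  26÷3 = 8 each, +1 to first 2
Round 3: Cedarfen=24 Dunmere=21 Fernhollow=22 → close Cedarfen (overflow 17)
  24÷2 = 12 each, +1 to first 0
Round 4: Dunmere=33 Fernhollow=34 → close Fernhollow (overflow 24)
  34÷1 = 34 each, +1 to first 0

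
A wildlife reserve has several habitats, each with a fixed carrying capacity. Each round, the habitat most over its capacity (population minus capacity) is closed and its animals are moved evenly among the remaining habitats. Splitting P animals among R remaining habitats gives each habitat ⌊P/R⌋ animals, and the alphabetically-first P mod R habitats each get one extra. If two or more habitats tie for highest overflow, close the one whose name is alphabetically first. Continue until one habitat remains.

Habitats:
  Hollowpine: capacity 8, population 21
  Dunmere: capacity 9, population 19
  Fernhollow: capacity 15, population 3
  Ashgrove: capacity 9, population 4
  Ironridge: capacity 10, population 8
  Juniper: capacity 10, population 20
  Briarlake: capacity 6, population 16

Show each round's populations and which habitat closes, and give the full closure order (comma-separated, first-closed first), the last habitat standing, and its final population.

Round 1: Ashgrove=4 Briarlake=16 Dunmere=19 Fernhollow=3 Hollowpine=21 Ironridge=8 Juniper=20 → close Hollowpine (overflow 13)
  21÷6 = 3 each, +1 to first 3
Round 2: Ashgrove=8 Briarlake=20 Dunmere=23 Fernhollow=6 Ironridge=11 Juniper=23 → close Briarlake (overflow 14)
  20÷5 = 4 each, +1 to first 0
Round 3: Ashgrove=12 Dunmere=27 Fernhollow=10 Ironridge=15 Juniper=27 → close Dunmere (overflow 18)
  27÷4 = 6 each, +1 to first 3
Round 4: Ashgrove=19 Fernhollow=17 Ironridge=22 Juniper=33 → close Juniper (overflow 23)
  33÷3 = 11 each, +1 to first 0
Round 5: Ashgrove=30 Fernhollow=28 Ironridge=33 → close Ironridge (overflow 23)
  33÷2 = 16 each, +1 to first 1
Round 6: Ashgrove=47 Fernhollow=44 → close Ashgrove (overflow 38)
  47÷1 = 47 each, +1 to first 0

Closure order: Hollowpine, Briarlake, Dunmere, Juniper, Ironridge, Ashgrove
Last habitat: Fernhollow with 91 animals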